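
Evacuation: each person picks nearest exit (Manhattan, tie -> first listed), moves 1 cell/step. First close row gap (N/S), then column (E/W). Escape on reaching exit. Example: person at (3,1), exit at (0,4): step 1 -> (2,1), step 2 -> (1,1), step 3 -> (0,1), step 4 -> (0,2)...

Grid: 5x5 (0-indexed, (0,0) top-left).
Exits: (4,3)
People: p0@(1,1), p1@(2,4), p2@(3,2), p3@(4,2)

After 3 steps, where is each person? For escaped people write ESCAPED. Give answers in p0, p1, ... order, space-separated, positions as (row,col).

Step 1: p0:(1,1)->(2,1) | p1:(2,4)->(3,4) | p2:(3,2)->(4,2) | p3:(4,2)->(4,3)->EXIT
Step 2: p0:(2,1)->(3,1) | p1:(3,4)->(4,4) | p2:(4,2)->(4,3)->EXIT | p3:escaped
Step 3: p0:(3,1)->(4,1) | p1:(4,4)->(4,3)->EXIT | p2:escaped | p3:escaped

(4,1) ESCAPED ESCAPED ESCAPED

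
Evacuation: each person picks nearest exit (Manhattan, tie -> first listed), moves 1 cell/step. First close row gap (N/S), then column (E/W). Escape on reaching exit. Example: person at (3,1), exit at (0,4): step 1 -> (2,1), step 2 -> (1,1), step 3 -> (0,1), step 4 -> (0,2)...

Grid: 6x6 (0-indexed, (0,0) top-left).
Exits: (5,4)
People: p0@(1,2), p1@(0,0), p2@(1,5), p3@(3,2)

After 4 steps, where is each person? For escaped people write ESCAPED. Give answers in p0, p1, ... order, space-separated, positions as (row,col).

Step 1: p0:(1,2)->(2,2) | p1:(0,0)->(1,0) | p2:(1,5)->(2,5) | p3:(3,2)->(4,2)
Step 2: p0:(2,2)->(3,2) | p1:(1,0)->(2,0) | p2:(2,5)->(3,5) | p3:(4,2)->(5,2)
Step 3: p0:(3,2)->(4,2) | p1:(2,0)->(3,0) | p2:(3,5)->(4,5) | p3:(5,2)->(5,3)
Step 4: p0:(4,2)->(5,2) | p1:(3,0)->(4,0) | p2:(4,5)->(5,5) | p3:(5,3)->(5,4)->EXIT

(5,2) (4,0) (5,5) ESCAPED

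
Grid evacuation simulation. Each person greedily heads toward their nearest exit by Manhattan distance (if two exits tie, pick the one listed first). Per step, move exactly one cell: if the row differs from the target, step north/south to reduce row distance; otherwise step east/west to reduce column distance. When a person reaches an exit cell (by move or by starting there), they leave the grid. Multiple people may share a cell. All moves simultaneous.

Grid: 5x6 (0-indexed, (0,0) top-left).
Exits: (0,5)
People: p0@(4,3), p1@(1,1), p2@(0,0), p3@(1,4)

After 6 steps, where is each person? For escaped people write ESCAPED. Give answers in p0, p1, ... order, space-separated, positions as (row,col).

Step 1: p0:(4,3)->(3,3) | p1:(1,1)->(0,1) | p2:(0,0)->(0,1) | p3:(1,4)->(0,4)
Step 2: p0:(3,3)->(2,3) | p1:(0,1)->(0,2) | p2:(0,1)->(0,2) | p3:(0,4)->(0,5)->EXIT
Step 3: p0:(2,3)->(1,3) | p1:(0,2)->(0,3) | p2:(0,2)->(0,3) | p3:escaped
Step 4: p0:(1,3)->(0,3) | p1:(0,3)->(0,4) | p2:(0,3)->(0,4) | p3:escaped
Step 5: p0:(0,3)->(0,4) | p1:(0,4)->(0,5)->EXIT | p2:(0,4)->(0,5)->EXIT | p3:escaped
Step 6: p0:(0,4)->(0,5)->EXIT | p1:escaped | p2:escaped | p3:escaped

ESCAPED ESCAPED ESCAPED ESCAPED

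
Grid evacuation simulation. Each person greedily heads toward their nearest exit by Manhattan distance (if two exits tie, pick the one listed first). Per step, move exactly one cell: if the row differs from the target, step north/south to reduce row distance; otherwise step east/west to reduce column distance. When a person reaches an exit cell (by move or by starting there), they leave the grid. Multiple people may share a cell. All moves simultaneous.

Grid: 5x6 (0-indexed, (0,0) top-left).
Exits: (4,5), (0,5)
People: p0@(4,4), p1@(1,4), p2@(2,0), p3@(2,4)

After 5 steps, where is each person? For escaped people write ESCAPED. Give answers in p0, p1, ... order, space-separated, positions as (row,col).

Step 1: p0:(4,4)->(4,5)->EXIT | p1:(1,4)->(0,4) | p2:(2,0)->(3,0) | p3:(2,4)->(3,4)
Step 2: p0:escaped | p1:(0,4)->(0,5)->EXIT | p2:(3,0)->(4,0) | p3:(3,4)->(4,4)
Step 3: p0:escaped | p1:escaped | p2:(4,0)->(4,1) | p3:(4,4)->(4,5)->EXIT
Step 4: p0:escaped | p1:escaped | p2:(4,1)->(4,2) | p3:escaped
Step 5: p0:escaped | p1:escaped | p2:(4,2)->(4,3) | p3:escaped

ESCAPED ESCAPED (4,3) ESCAPED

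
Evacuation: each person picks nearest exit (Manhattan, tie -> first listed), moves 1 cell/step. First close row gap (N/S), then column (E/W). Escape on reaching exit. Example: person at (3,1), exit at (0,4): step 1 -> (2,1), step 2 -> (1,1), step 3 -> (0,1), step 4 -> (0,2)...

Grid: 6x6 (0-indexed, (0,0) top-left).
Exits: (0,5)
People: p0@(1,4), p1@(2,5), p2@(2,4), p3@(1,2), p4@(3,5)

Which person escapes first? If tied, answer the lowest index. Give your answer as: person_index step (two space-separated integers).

Step 1: p0:(1,4)->(0,4) | p1:(2,5)->(1,5) | p2:(2,4)->(1,4) | p3:(1,2)->(0,2) | p4:(3,5)->(2,5)
Step 2: p0:(0,4)->(0,5)->EXIT | p1:(1,5)->(0,5)->EXIT | p2:(1,4)->(0,4) | p3:(0,2)->(0,3) | p4:(2,5)->(1,5)
Step 3: p0:escaped | p1:escaped | p2:(0,4)->(0,5)->EXIT | p3:(0,3)->(0,4) | p4:(1,5)->(0,5)->EXIT
Step 4: p0:escaped | p1:escaped | p2:escaped | p3:(0,4)->(0,5)->EXIT | p4:escaped
Exit steps: [2, 2, 3, 4, 3]
First to escape: p0 at step 2

Answer: 0 2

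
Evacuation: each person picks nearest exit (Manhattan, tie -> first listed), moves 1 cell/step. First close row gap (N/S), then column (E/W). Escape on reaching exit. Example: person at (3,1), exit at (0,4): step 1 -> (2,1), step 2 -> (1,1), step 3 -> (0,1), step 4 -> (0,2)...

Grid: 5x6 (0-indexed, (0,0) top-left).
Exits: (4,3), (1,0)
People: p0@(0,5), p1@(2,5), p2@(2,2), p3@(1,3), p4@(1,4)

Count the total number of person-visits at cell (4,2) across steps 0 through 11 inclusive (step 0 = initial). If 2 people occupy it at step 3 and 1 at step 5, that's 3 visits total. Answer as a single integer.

Answer: 1

Derivation:
Step 0: p0@(0,5) p1@(2,5) p2@(2,2) p3@(1,3) p4@(1,4) -> at (4,2): 0 [-], cum=0
Step 1: p0@(1,5) p1@(3,5) p2@(3,2) p3@(2,3) p4@(2,4) -> at (4,2): 0 [-], cum=0
Step 2: p0@(2,5) p1@(4,5) p2@(4,2) p3@(3,3) p4@(3,4) -> at (4,2): 1 [p2], cum=1
Step 3: p0@(3,5) p1@(4,4) p2@ESC p3@ESC p4@(4,4) -> at (4,2): 0 [-], cum=1
Step 4: p0@(4,5) p1@ESC p2@ESC p3@ESC p4@ESC -> at (4,2): 0 [-], cum=1
Step 5: p0@(4,4) p1@ESC p2@ESC p3@ESC p4@ESC -> at (4,2): 0 [-], cum=1
Step 6: p0@ESC p1@ESC p2@ESC p3@ESC p4@ESC -> at (4,2): 0 [-], cum=1
Total visits = 1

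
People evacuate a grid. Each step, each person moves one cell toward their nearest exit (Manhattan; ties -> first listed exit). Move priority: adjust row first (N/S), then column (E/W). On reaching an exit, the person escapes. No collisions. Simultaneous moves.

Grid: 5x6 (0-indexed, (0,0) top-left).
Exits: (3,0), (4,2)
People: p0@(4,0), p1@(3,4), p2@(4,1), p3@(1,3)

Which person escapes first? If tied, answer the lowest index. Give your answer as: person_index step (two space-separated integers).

Step 1: p0:(4,0)->(3,0)->EXIT | p1:(3,4)->(4,4) | p2:(4,1)->(4,2)->EXIT | p3:(1,3)->(2,3)
Step 2: p0:escaped | p1:(4,4)->(4,3) | p2:escaped | p3:(2,3)->(3,3)
Step 3: p0:escaped | p1:(4,3)->(4,2)->EXIT | p2:escaped | p3:(3,3)->(4,3)
Step 4: p0:escaped | p1:escaped | p2:escaped | p3:(4,3)->(4,2)->EXIT
Exit steps: [1, 3, 1, 4]
First to escape: p0 at step 1

Answer: 0 1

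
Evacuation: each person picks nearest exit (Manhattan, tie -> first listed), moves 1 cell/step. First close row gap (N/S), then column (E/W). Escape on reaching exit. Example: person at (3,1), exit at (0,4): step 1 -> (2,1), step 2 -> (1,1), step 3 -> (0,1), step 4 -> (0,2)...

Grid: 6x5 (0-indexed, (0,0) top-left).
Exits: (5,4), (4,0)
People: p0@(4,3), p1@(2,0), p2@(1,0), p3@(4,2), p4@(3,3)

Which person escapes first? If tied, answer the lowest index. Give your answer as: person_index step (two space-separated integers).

Answer: 0 2

Derivation:
Step 1: p0:(4,3)->(5,3) | p1:(2,0)->(3,0) | p2:(1,0)->(2,0) | p3:(4,2)->(4,1) | p4:(3,3)->(4,3)
Step 2: p0:(5,3)->(5,4)->EXIT | p1:(3,0)->(4,0)->EXIT | p2:(2,0)->(3,0) | p3:(4,1)->(4,0)->EXIT | p4:(4,3)->(5,3)
Step 3: p0:escaped | p1:escaped | p2:(3,0)->(4,0)->EXIT | p3:escaped | p4:(5,3)->(5,4)->EXIT
Exit steps: [2, 2, 3, 2, 3]
First to escape: p0 at step 2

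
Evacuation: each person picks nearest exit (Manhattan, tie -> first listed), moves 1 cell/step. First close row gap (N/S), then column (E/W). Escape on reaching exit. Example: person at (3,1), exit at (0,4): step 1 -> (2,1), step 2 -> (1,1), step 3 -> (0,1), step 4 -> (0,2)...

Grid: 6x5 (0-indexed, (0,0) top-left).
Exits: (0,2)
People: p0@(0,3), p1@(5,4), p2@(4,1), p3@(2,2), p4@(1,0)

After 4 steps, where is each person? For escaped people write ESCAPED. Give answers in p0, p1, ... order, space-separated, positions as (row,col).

Step 1: p0:(0,3)->(0,2)->EXIT | p1:(5,4)->(4,4) | p2:(4,1)->(3,1) | p3:(2,2)->(1,2) | p4:(1,0)->(0,0)
Step 2: p0:escaped | p1:(4,4)->(3,4) | p2:(3,1)->(2,1) | p3:(1,2)->(0,2)->EXIT | p4:(0,0)->(0,1)
Step 3: p0:escaped | p1:(3,4)->(2,4) | p2:(2,1)->(1,1) | p3:escaped | p4:(0,1)->(0,2)->EXIT
Step 4: p0:escaped | p1:(2,4)->(1,4) | p2:(1,1)->(0,1) | p3:escaped | p4:escaped

ESCAPED (1,4) (0,1) ESCAPED ESCAPED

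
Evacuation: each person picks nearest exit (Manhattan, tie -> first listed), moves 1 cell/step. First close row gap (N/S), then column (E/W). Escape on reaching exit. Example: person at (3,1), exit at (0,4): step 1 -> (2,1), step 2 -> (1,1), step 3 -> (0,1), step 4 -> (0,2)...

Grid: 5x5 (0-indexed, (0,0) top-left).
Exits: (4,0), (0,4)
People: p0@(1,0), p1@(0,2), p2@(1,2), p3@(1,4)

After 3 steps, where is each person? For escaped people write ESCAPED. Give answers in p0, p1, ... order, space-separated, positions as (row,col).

Step 1: p0:(1,0)->(2,0) | p1:(0,2)->(0,3) | p2:(1,2)->(0,2) | p3:(1,4)->(0,4)->EXIT
Step 2: p0:(2,0)->(3,0) | p1:(0,3)->(0,4)->EXIT | p2:(0,2)->(0,3) | p3:escaped
Step 3: p0:(3,0)->(4,0)->EXIT | p1:escaped | p2:(0,3)->(0,4)->EXIT | p3:escaped

ESCAPED ESCAPED ESCAPED ESCAPED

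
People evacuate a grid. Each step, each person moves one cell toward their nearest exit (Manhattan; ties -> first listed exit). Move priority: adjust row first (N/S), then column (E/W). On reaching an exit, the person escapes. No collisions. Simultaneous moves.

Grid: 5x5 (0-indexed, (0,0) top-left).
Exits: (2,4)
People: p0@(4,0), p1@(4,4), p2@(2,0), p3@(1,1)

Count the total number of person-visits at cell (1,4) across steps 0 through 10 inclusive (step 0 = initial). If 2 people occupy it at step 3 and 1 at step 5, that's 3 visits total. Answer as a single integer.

Step 0: p0@(4,0) p1@(4,4) p2@(2,0) p3@(1,1) -> at (1,4): 0 [-], cum=0
Step 1: p0@(3,0) p1@(3,4) p2@(2,1) p3@(2,1) -> at (1,4): 0 [-], cum=0
Step 2: p0@(2,0) p1@ESC p2@(2,2) p3@(2,2) -> at (1,4): 0 [-], cum=0
Step 3: p0@(2,1) p1@ESC p2@(2,3) p3@(2,3) -> at (1,4): 0 [-], cum=0
Step 4: p0@(2,2) p1@ESC p2@ESC p3@ESC -> at (1,4): 0 [-], cum=0
Step 5: p0@(2,3) p1@ESC p2@ESC p3@ESC -> at (1,4): 0 [-], cum=0
Step 6: p0@ESC p1@ESC p2@ESC p3@ESC -> at (1,4): 0 [-], cum=0
Total visits = 0

Answer: 0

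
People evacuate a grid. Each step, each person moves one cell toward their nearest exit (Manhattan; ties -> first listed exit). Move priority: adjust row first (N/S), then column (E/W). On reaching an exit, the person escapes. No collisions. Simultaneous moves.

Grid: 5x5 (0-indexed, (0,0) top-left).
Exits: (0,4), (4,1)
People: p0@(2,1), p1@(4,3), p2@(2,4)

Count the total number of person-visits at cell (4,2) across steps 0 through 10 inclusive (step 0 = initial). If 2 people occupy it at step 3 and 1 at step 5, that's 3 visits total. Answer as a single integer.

Answer: 1

Derivation:
Step 0: p0@(2,1) p1@(4,3) p2@(2,4) -> at (4,2): 0 [-], cum=0
Step 1: p0@(3,1) p1@(4,2) p2@(1,4) -> at (4,2): 1 [p1], cum=1
Step 2: p0@ESC p1@ESC p2@ESC -> at (4,2): 0 [-], cum=1
Total visits = 1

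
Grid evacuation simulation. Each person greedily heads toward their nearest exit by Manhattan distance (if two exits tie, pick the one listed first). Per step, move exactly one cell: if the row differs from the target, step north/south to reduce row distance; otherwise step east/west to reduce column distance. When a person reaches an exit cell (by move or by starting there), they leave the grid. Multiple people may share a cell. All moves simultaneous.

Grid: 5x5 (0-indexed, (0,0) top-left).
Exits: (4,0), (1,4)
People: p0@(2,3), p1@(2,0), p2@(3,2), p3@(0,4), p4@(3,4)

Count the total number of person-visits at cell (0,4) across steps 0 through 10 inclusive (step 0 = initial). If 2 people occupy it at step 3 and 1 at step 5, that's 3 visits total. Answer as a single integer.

Step 0: p0@(2,3) p1@(2,0) p2@(3,2) p3@(0,4) p4@(3,4) -> at (0,4): 1 [p3], cum=1
Step 1: p0@(1,3) p1@(3,0) p2@(4,2) p3@ESC p4@(2,4) -> at (0,4): 0 [-], cum=1
Step 2: p0@ESC p1@ESC p2@(4,1) p3@ESC p4@ESC -> at (0,4): 0 [-], cum=1
Step 3: p0@ESC p1@ESC p2@ESC p3@ESC p4@ESC -> at (0,4): 0 [-], cum=1
Total visits = 1

Answer: 1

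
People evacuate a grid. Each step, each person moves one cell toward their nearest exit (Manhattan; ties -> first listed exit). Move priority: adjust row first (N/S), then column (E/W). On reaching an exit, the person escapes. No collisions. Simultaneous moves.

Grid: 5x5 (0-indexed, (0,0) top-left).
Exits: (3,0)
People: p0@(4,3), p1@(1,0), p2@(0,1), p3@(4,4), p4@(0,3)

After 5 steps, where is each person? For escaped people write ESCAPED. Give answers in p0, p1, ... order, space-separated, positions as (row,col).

Step 1: p0:(4,3)->(3,3) | p1:(1,0)->(2,0) | p2:(0,1)->(1,1) | p3:(4,4)->(3,4) | p4:(0,3)->(1,3)
Step 2: p0:(3,3)->(3,2) | p1:(2,0)->(3,0)->EXIT | p2:(1,1)->(2,1) | p3:(3,4)->(3,3) | p4:(1,3)->(2,3)
Step 3: p0:(3,2)->(3,1) | p1:escaped | p2:(2,1)->(3,1) | p3:(3,3)->(3,2) | p4:(2,3)->(3,3)
Step 4: p0:(3,1)->(3,0)->EXIT | p1:escaped | p2:(3,1)->(3,0)->EXIT | p3:(3,2)->(3,1) | p4:(3,3)->(3,2)
Step 5: p0:escaped | p1:escaped | p2:escaped | p3:(3,1)->(3,0)->EXIT | p4:(3,2)->(3,1)

ESCAPED ESCAPED ESCAPED ESCAPED (3,1)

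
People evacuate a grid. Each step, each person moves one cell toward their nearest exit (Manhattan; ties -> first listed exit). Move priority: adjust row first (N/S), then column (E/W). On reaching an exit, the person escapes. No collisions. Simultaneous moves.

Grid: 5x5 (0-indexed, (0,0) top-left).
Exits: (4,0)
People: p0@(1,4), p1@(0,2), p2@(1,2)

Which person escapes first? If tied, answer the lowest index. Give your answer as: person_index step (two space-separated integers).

Answer: 2 5

Derivation:
Step 1: p0:(1,4)->(2,4) | p1:(0,2)->(1,2) | p2:(1,2)->(2,2)
Step 2: p0:(2,4)->(3,4) | p1:(1,2)->(2,2) | p2:(2,2)->(3,2)
Step 3: p0:(3,4)->(4,4) | p1:(2,2)->(3,2) | p2:(3,2)->(4,2)
Step 4: p0:(4,4)->(4,3) | p1:(3,2)->(4,2) | p2:(4,2)->(4,1)
Step 5: p0:(4,3)->(4,2) | p1:(4,2)->(4,1) | p2:(4,1)->(4,0)->EXIT
Step 6: p0:(4,2)->(4,1) | p1:(4,1)->(4,0)->EXIT | p2:escaped
Step 7: p0:(4,1)->(4,0)->EXIT | p1:escaped | p2:escaped
Exit steps: [7, 6, 5]
First to escape: p2 at step 5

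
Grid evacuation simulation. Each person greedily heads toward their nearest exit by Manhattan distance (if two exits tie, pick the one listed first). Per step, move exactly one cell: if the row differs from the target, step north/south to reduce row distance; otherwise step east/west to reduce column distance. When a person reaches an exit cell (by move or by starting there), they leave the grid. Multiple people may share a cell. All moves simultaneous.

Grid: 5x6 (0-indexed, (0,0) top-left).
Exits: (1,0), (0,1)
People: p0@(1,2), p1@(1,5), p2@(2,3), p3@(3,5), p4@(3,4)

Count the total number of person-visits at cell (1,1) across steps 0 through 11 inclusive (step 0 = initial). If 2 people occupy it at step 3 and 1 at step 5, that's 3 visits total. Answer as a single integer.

Step 0: p0@(1,2) p1@(1,5) p2@(2,3) p3@(3,5) p4@(3,4) -> at (1,1): 0 [-], cum=0
Step 1: p0@(1,1) p1@(1,4) p2@(1,3) p3@(2,5) p4@(2,4) -> at (1,1): 1 [p0], cum=1
Step 2: p0@ESC p1@(1,3) p2@(1,2) p3@(1,5) p4@(1,4) -> at (1,1): 0 [-], cum=1
Step 3: p0@ESC p1@(1,2) p2@(1,1) p3@(1,4) p4@(1,3) -> at (1,1): 1 [p2], cum=2
Step 4: p0@ESC p1@(1,1) p2@ESC p3@(1,3) p4@(1,2) -> at (1,1): 1 [p1], cum=3
Step 5: p0@ESC p1@ESC p2@ESC p3@(1,2) p4@(1,1) -> at (1,1): 1 [p4], cum=4
Step 6: p0@ESC p1@ESC p2@ESC p3@(1,1) p4@ESC -> at (1,1): 1 [p3], cum=5
Step 7: p0@ESC p1@ESC p2@ESC p3@ESC p4@ESC -> at (1,1): 0 [-], cum=5
Total visits = 5

Answer: 5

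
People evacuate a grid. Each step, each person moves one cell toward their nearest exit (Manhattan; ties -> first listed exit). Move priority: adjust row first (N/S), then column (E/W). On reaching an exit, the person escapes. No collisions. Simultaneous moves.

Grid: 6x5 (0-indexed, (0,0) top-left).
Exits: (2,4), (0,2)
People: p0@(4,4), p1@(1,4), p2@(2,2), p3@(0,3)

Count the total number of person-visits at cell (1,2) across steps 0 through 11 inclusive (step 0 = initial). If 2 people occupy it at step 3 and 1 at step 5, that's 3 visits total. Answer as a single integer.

Step 0: p0@(4,4) p1@(1,4) p2@(2,2) p3@(0,3) -> at (1,2): 0 [-], cum=0
Step 1: p0@(3,4) p1@ESC p2@(2,3) p3@ESC -> at (1,2): 0 [-], cum=0
Step 2: p0@ESC p1@ESC p2@ESC p3@ESC -> at (1,2): 0 [-], cum=0
Total visits = 0

Answer: 0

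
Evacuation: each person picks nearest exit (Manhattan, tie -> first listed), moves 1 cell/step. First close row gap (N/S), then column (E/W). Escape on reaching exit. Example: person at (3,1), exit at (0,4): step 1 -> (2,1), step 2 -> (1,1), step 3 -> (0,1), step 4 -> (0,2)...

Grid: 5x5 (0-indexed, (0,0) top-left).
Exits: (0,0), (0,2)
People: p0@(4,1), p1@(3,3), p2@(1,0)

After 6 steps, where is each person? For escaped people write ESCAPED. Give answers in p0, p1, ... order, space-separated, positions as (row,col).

Step 1: p0:(4,1)->(3,1) | p1:(3,3)->(2,3) | p2:(1,0)->(0,0)->EXIT
Step 2: p0:(3,1)->(2,1) | p1:(2,3)->(1,3) | p2:escaped
Step 3: p0:(2,1)->(1,1) | p1:(1,3)->(0,3) | p2:escaped
Step 4: p0:(1,1)->(0,1) | p1:(0,3)->(0,2)->EXIT | p2:escaped
Step 5: p0:(0,1)->(0,0)->EXIT | p1:escaped | p2:escaped

ESCAPED ESCAPED ESCAPED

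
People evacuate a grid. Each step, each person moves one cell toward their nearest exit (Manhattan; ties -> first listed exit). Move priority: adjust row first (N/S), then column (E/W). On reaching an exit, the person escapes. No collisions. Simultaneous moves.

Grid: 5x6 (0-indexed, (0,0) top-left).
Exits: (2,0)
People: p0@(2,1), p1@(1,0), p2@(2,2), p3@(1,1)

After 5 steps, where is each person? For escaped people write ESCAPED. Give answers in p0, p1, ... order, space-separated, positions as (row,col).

Step 1: p0:(2,1)->(2,0)->EXIT | p1:(1,0)->(2,0)->EXIT | p2:(2,2)->(2,1) | p3:(1,1)->(2,1)
Step 2: p0:escaped | p1:escaped | p2:(2,1)->(2,0)->EXIT | p3:(2,1)->(2,0)->EXIT

ESCAPED ESCAPED ESCAPED ESCAPED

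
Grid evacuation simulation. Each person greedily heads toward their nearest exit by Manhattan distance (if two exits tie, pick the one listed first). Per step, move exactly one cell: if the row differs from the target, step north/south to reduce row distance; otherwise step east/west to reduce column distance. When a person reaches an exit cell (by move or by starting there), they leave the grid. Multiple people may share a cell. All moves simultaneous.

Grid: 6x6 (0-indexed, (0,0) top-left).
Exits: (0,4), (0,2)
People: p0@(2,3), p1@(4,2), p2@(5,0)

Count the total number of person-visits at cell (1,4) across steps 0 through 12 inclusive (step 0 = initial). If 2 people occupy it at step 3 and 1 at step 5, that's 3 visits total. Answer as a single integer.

Step 0: p0@(2,3) p1@(4,2) p2@(5,0) -> at (1,4): 0 [-], cum=0
Step 1: p0@(1,3) p1@(3,2) p2@(4,0) -> at (1,4): 0 [-], cum=0
Step 2: p0@(0,3) p1@(2,2) p2@(3,0) -> at (1,4): 0 [-], cum=0
Step 3: p0@ESC p1@(1,2) p2@(2,0) -> at (1,4): 0 [-], cum=0
Step 4: p0@ESC p1@ESC p2@(1,0) -> at (1,4): 0 [-], cum=0
Step 5: p0@ESC p1@ESC p2@(0,0) -> at (1,4): 0 [-], cum=0
Step 6: p0@ESC p1@ESC p2@(0,1) -> at (1,4): 0 [-], cum=0
Step 7: p0@ESC p1@ESC p2@ESC -> at (1,4): 0 [-], cum=0
Total visits = 0

Answer: 0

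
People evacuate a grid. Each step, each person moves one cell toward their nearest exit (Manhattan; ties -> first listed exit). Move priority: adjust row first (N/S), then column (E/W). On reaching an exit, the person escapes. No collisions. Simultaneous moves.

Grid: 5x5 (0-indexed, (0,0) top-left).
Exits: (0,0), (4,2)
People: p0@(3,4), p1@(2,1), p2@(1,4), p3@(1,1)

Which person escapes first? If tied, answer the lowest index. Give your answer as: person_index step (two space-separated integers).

Step 1: p0:(3,4)->(4,4) | p1:(2,1)->(1,1) | p2:(1,4)->(0,4) | p3:(1,1)->(0,1)
Step 2: p0:(4,4)->(4,3) | p1:(1,1)->(0,1) | p2:(0,4)->(0,3) | p3:(0,1)->(0,0)->EXIT
Step 3: p0:(4,3)->(4,2)->EXIT | p1:(0,1)->(0,0)->EXIT | p2:(0,3)->(0,2) | p3:escaped
Step 4: p0:escaped | p1:escaped | p2:(0,2)->(0,1) | p3:escaped
Step 5: p0:escaped | p1:escaped | p2:(0,1)->(0,0)->EXIT | p3:escaped
Exit steps: [3, 3, 5, 2]
First to escape: p3 at step 2

Answer: 3 2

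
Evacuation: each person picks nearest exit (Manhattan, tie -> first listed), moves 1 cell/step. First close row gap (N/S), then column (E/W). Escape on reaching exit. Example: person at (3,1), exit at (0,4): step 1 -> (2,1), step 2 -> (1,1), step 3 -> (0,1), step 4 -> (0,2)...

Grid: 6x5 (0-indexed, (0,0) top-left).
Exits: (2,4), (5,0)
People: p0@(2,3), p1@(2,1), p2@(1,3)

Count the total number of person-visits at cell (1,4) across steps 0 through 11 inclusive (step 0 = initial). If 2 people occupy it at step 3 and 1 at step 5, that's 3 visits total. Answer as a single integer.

Step 0: p0@(2,3) p1@(2,1) p2@(1,3) -> at (1,4): 0 [-], cum=0
Step 1: p0@ESC p1@(2,2) p2@(2,3) -> at (1,4): 0 [-], cum=0
Step 2: p0@ESC p1@(2,3) p2@ESC -> at (1,4): 0 [-], cum=0
Step 3: p0@ESC p1@ESC p2@ESC -> at (1,4): 0 [-], cum=0
Total visits = 0

Answer: 0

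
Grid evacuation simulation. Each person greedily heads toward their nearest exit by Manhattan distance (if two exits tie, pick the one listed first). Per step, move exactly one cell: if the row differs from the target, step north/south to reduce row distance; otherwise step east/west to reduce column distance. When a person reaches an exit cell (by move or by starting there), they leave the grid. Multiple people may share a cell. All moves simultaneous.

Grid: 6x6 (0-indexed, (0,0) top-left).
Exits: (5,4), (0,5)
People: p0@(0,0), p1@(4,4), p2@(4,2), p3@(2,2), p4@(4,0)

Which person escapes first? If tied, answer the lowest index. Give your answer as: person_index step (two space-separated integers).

Answer: 1 1

Derivation:
Step 1: p0:(0,0)->(0,1) | p1:(4,4)->(5,4)->EXIT | p2:(4,2)->(5,2) | p3:(2,2)->(3,2) | p4:(4,0)->(5,0)
Step 2: p0:(0,1)->(0,2) | p1:escaped | p2:(5,2)->(5,3) | p3:(3,2)->(4,2) | p4:(5,0)->(5,1)
Step 3: p0:(0,2)->(0,3) | p1:escaped | p2:(5,3)->(5,4)->EXIT | p3:(4,2)->(5,2) | p4:(5,1)->(5,2)
Step 4: p0:(0,3)->(0,4) | p1:escaped | p2:escaped | p3:(5,2)->(5,3) | p4:(5,2)->(5,3)
Step 5: p0:(0,4)->(0,5)->EXIT | p1:escaped | p2:escaped | p3:(5,3)->(5,4)->EXIT | p4:(5,3)->(5,4)->EXIT
Exit steps: [5, 1, 3, 5, 5]
First to escape: p1 at step 1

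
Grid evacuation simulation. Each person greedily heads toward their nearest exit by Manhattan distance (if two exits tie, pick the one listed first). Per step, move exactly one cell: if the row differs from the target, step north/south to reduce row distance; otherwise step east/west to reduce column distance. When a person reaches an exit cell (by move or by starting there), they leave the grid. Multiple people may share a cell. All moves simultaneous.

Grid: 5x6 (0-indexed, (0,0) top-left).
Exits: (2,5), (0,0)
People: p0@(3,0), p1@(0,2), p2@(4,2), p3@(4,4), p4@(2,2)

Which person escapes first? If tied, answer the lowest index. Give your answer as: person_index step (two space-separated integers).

Answer: 1 2

Derivation:
Step 1: p0:(3,0)->(2,0) | p1:(0,2)->(0,1) | p2:(4,2)->(3,2) | p3:(4,4)->(3,4) | p4:(2,2)->(2,3)
Step 2: p0:(2,0)->(1,0) | p1:(0,1)->(0,0)->EXIT | p2:(3,2)->(2,2) | p3:(3,4)->(2,4) | p4:(2,3)->(2,4)
Step 3: p0:(1,0)->(0,0)->EXIT | p1:escaped | p2:(2,2)->(2,3) | p3:(2,4)->(2,5)->EXIT | p4:(2,4)->(2,5)->EXIT
Step 4: p0:escaped | p1:escaped | p2:(2,3)->(2,4) | p3:escaped | p4:escaped
Step 5: p0:escaped | p1:escaped | p2:(2,4)->(2,5)->EXIT | p3:escaped | p4:escaped
Exit steps: [3, 2, 5, 3, 3]
First to escape: p1 at step 2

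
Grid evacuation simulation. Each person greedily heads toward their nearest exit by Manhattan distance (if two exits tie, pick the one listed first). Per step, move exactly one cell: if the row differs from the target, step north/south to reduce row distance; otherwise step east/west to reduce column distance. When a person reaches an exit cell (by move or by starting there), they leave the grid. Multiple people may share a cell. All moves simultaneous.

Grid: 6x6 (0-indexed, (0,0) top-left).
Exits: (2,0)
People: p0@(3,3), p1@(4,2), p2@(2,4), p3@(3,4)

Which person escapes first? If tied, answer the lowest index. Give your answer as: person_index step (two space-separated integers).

Answer: 0 4

Derivation:
Step 1: p0:(3,3)->(2,3) | p1:(4,2)->(3,2) | p2:(2,4)->(2,3) | p3:(3,4)->(2,4)
Step 2: p0:(2,3)->(2,2) | p1:(3,2)->(2,2) | p2:(2,3)->(2,2) | p3:(2,4)->(2,3)
Step 3: p0:(2,2)->(2,1) | p1:(2,2)->(2,1) | p2:(2,2)->(2,1) | p3:(2,3)->(2,2)
Step 4: p0:(2,1)->(2,0)->EXIT | p1:(2,1)->(2,0)->EXIT | p2:(2,1)->(2,0)->EXIT | p3:(2,2)->(2,1)
Step 5: p0:escaped | p1:escaped | p2:escaped | p3:(2,1)->(2,0)->EXIT
Exit steps: [4, 4, 4, 5]
First to escape: p0 at step 4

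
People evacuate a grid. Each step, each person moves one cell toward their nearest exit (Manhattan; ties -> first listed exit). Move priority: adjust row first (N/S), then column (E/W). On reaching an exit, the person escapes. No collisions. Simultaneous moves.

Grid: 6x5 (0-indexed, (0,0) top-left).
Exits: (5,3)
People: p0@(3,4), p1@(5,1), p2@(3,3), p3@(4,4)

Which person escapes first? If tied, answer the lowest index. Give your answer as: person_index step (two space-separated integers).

Step 1: p0:(3,4)->(4,4) | p1:(5,1)->(5,2) | p2:(3,3)->(4,3) | p3:(4,4)->(5,4)
Step 2: p0:(4,4)->(5,4) | p1:(5,2)->(5,3)->EXIT | p2:(4,3)->(5,3)->EXIT | p3:(5,4)->(5,3)->EXIT
Step 3: p0:(5,4)->(5,3)->EXIT | p1:escaped | p2:escaped | p3:escaped
Exit steps: [3, 2, 2, 2]
First to escape: p1 at step 2

Answer: 1 2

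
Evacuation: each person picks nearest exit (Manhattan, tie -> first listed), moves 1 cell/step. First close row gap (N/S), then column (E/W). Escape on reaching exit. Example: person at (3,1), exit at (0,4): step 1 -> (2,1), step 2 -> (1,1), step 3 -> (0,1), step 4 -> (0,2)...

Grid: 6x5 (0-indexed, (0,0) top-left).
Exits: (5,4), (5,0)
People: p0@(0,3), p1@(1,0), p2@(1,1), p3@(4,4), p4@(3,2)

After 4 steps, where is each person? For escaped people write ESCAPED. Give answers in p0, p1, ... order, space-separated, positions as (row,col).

Step 1: p0:(0,3)->(1,3) | p1:(1,0)->(2,0) | p2:(1,1)->(2,1) | p3:(4,4)->(5,4)->EXIT | p4:(3,2)->(4,2)
Step 2: p0:(1,3)->(2,3) | p1:(2,0)->(3,0) | p2:(2,1)->(3,1) | p3:escaped | p4:(4,2)->(5,2)
Step 3: p0:(2,3)->(3,3) | p1:(3,0)->(4,0) | p2:(3,1)->(4,1) | p3:escaped | p4:(5,2)->(5,3)
Step 4: p0:(3,3)->(4,3) | p1:(4,0)->(5,0)->EXIT | p2:(4,1)->(5,1) | p3:escaped | p4:(5,3)->(5,4)->EXIT

(4,3) ESCAPED (5,1) ESCAPED ESCAPED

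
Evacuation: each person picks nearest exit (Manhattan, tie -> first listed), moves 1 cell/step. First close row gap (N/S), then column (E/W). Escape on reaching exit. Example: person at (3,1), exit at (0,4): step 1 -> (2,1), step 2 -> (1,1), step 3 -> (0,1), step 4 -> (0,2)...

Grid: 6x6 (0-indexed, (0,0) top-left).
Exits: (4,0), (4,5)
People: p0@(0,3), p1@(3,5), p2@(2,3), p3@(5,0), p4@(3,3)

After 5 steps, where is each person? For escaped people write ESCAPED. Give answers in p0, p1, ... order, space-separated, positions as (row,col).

Step 1: p0:(0,3)->(1,3) | p1:(3,5)->(4,5)->EXIT | p2:(2,3)->(3,3) | p3:(5,0)->(4,0)->EXIT | p4:(3,3)->(4,3)
Step 2: p0:(1,3)->(2,3) | p1:escaped | p2:(3,3)->(4,3) | p3:escaped | p4:(4,3)->(4,4)
Step 3: p0:(2,3)->(3,3) | p1:escaped | p2:(4,3)->(4,4) | p3:escaped | p4:(4,4)->(4,5)->EXIT
Step 4: p0:(3,3)->(4,3) | p1:escaped | p2:(4,4)->(4,5)->EXIT | p3:escaped | p4:escaped
Step 5: p0:(4,3)->(4,4) | p1:escaped | p2:escaped | p3:escaped | p4:escaped

(4,4) ESCAPED ESCAPED ESCAPED ESCAPED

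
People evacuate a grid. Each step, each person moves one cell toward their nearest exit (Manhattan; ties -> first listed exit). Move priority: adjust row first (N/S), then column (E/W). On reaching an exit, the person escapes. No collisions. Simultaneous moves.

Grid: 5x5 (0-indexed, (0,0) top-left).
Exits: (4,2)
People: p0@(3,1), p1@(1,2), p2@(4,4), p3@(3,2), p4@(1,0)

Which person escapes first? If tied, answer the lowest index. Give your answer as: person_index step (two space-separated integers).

Step 1: p0:(3,1)->(4,1) | p1:(1,2)->(2,2) | p2:(4,4)->(4,3) | p3:(3,2)->(4,2)->EXIT | p4:(1,0)->(2,0)
Step 2: p0:(4,1)->(4,2)->EXIT | p1:(2,2)->(3,2) | p2:(4,3)->(4,2)->EXIT | p3:escaped | p4:(2,0)->(3,0)
Step 3: p0:escaped | p1:(3,2)->(4,2)->EXIT | p2:escaped | p3:escaped | p4:(3,0)->(4,0)
Step 4: p0:escaped | p1:escaped | p2:escaped | p3:escaped | p4:(4,0)->(4,1)
Step 5: p0:escaped | p1:escaped | p2:escaped | p3:escaped | p4:(4,1)->(4,2)->EXIT
Exit steps: [2, 3, 2, 1, 5]
First to escape: p3 at step 1

Answer: 3 1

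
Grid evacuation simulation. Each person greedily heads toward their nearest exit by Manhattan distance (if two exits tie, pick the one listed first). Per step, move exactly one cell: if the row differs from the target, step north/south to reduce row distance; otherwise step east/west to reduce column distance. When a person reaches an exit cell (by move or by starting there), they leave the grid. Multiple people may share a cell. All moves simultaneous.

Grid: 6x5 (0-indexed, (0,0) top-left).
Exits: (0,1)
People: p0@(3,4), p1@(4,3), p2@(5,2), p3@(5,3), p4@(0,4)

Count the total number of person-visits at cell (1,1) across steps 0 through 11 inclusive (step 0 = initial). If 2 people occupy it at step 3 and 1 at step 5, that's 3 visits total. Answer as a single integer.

Step 0: p0@(3,4) p1@(4,3) p2@(5,2) p3@(5,3) p4@(0,4) -> at (1,1): 0 [-], cum=0
Step 1: p0@(2,4) p1@(3,3) p2@(4,2) p3@(4,3) p4@(0,3) -> at (1,1): 0 [-], cum=0
Step 2: p0@(1,4) p1@(2,3) p2@(3,2) p3@(3,3) p4@(0,2) -> at (1,1): 0 [-], cum=0
Step 3: p0@(0,4) p1@(1,3) p2@(2,2) p3@(2,3) p4@ESC -> at (1,1): 0 [-], cum=0
Step 4: p0@(0,3) p1@(0,3) p2@(1,2) p3@(1,3) p4@ESC -> at (1,1): 0 [-], cum=0
Step 5: p0@(0,2) p1@(0,2) p2@(0,2) p3@(0,3) p4@ESC -> at (1,1): 0 [-], cum=0
Step 6: p0@ESC p1@ESC p2@ESC p3@(0,2) p4@ESC -> at (1,1): 0 [-], cum=0
Step 7: p0@ESC p1@ESC p2@ESC p3@ESC p4@ESC -> at (1,1): 0 [-], cum=0
Total visits = 0

Answer: 0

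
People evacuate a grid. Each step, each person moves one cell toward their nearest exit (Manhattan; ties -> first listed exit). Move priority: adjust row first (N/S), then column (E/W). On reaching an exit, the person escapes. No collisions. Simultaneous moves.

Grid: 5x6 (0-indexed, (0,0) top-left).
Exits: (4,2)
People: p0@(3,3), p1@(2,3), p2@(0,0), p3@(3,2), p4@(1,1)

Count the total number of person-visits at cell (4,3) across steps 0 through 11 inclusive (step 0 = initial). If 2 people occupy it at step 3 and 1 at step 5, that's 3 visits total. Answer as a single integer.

Answer: 2

Derivation:
Step 0: p0@(3,3) p1@(2,3) p2@(0,0) p3@(3,2) p4@(1,1) -> at (4,3): 0 [-], cum=0
Step 1: p0@(4,3) p1@(3,3) p2@(1,0) p3@ESC p4@(2,1) -> at (4,3): 1 [p0], cum=1
Step 2: p0@ESC p1@(4,3) p2@(2,0) p3@ESC p4@(3,1) -> at (4,3): 1 [p1], cum=2
Step 3: p0@ESC p1@ESC p2@(3,0) p3@ESC p4@(4,1) -> at (4,3): 0 [-], cum=2
Step 4: p0@ESC p1@ESC p2@(4,0) p3@ESC p4@ESC -> at (4,3): 0 [-], cum=2
Step 5: p0@ESC p1@ESC p2@(4,1) p3@ESC p4@ESC -> at (4,3): 0 [-], cum=2
Step 6: p0@ESC p1@ESC p2@ESC p3@ESC p4@ESC -> at (4,3): 0 [-], cum=2
Total visits = 2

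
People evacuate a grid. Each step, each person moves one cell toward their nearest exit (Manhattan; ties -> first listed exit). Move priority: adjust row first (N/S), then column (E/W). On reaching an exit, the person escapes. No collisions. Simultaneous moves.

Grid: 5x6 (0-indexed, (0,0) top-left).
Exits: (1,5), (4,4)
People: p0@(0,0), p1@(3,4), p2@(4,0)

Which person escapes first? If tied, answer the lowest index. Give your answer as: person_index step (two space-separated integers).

Step 1: p0:(0,0)->(1,0) | p1:(3,4)->(4,4)->EXIT | p2:(4,0)->(4,1)
Step 2: p0:(1,0)->(1,1) | p1:escaped | p2:(4,1)->(4,2)
Step 3: p0:(1,1)->(1,2) | p1:escaped | p2:(4,2)->(4,3)
Step 4: p0:(1,2)->(1,3) | p1:escaped | p2:(4,3)->(4,4)->EXIT
Step 5: p0:(1,3)->(1,4) | p1:escaped | p2:escaped
Step 6: p0:(1,4)->(1,5)->EXIT | p1:escaped | p2:escaped
Exit steps: [6, 1, 4]
First to escape: p1 at step 1

Answer: 1 1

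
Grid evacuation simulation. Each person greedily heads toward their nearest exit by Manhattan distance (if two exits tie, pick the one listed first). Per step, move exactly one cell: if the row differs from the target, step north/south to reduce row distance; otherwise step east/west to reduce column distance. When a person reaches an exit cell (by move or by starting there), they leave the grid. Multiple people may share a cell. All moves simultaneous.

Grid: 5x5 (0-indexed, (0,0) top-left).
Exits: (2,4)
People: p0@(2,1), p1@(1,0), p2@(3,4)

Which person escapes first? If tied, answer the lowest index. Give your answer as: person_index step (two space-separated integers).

Step 1: p0:(2,1)->(2,2) | p1:(1,0)->(2,0) | p2:(3,4)->(2,4)->EXIT
Step 2: p0:(2,2)->(2,3) | p1:(2,0)->(2,1) | p2:escaped
Step 3: p0:(2,3)->(2,4)->EXIT | p1:(2,1)->(2,2) | p2:escaped
Step 4: p0:escaped | p1:(2,2)->(2,3) | p2:escaped
Step 5: p0:escaped | p1:(2,3)->(2,4)->EXIT | p2:escaped
Exit steps: [3, 5, 1]
First to escape: p2 at step 1

Answer: 2 1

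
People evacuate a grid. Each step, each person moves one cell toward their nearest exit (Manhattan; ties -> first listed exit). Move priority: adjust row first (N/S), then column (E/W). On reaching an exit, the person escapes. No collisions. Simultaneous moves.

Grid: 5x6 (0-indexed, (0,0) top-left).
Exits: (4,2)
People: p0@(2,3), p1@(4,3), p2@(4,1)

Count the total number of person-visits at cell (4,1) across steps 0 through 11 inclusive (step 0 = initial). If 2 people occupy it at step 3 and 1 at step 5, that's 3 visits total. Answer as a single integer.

Step 0: p0@(2,3) p1@(4,3) p2@(4,1) -> at (4,1): 1 [p2], cum=1
Step 1: p0@(3,3) p1@ESC p2@ESC -> at (4,1): 0 [-], cum=1
Step 2: p0@(4,3) p1@ESC p2@ESC -> at (4,1): 0 [-], cum=1
Step 3: p0@ESC p1@ESC p2@ESC -> at (4,1): 0 [-], cum=1
Total visits = 1

Answer: 1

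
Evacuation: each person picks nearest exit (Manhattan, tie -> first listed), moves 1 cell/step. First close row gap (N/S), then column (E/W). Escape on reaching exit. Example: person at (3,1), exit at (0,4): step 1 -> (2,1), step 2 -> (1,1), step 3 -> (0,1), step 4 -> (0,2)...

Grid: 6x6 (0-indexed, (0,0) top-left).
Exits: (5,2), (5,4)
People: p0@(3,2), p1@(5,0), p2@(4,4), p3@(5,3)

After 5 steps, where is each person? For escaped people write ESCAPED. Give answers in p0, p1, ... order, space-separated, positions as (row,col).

Step 1: p0:(3,2)->(4,2) | p1:(5,0)->(5,1) | p2:(4,4)->(5,4)->EXIT | p3:(5,3)->(5,2)->EXIT
Step 2: p0:(4,2)->(5,2)->EXIT | p1:(5,1)->(5,2)->EXIT | p2:escaped | p3:escaped

ESCAPED ESCAPED ESCAPED ESCAPED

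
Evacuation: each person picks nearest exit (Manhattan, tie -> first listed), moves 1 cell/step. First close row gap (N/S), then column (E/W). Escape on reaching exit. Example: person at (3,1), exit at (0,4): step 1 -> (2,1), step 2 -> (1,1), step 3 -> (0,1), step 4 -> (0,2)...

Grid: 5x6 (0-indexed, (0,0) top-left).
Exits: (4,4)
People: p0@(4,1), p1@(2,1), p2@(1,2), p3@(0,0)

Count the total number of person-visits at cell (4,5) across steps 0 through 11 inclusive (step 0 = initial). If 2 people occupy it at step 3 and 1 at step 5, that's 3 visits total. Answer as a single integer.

Answer: 0

Derivation:
Step 0: p0@(4,1) p1@(2,1) p2@(1,2) p3@(0,0) -> at (4,5): 0 [-], cum=0
Step 1: p0@(4,2) p1@(3,1) p2@(2,2) p3@(1,0) -> at (4,5): 0 [-], cum=0
Step 2: p0@(4,3) p1@(4,1) p2@(3,2) p3@(2,0) -> at (4,5): 0 [-], cum=0
Step 3: p0@ESC p1@(4,2) p2@(4,2) p3@(3,0) -> at (4,5): 0 [-], cum=0
Step 4: p0@ESC p1@(4,3) p2@(4,3) p3@(4,0) -> at (4,5): 0 [-], cum=0
Step 5: p0@ESC p1@ESC p2@ESC p3@(4,1) -> at (4,5): 0 [-], cum=0
Step 6: p0@ESC p1@ESC p2@ESC p3@(4,2) -> at (4,5): 0 [-], cum=0
Step 7: p0@ESC p1@ESC p2@ESC p3@(4,3) -> at (4,5): 0 [-], cum=0
Step 8: p0@ESC p1@ESC p2@ESC p3@ESC -> at (4,5): 0 [-], cum=0
Total visits = 0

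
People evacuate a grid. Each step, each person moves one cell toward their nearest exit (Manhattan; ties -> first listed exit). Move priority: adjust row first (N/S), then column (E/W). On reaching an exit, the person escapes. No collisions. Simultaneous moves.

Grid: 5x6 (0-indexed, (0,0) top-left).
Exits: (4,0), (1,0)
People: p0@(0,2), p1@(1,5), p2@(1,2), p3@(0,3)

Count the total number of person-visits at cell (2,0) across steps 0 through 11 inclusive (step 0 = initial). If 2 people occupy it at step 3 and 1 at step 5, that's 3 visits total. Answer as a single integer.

Answer: 0

Derivation:
Step 0: p0@(0,2) p1@(1,5) p2@(1,2) p3@(0,3) -> at (2,0): 0 [-], cum=0
Step 1: p0@(1,2) p1@(1,4) p2@(1,1) p3@(1,3) -> at (2,0): 0 [-], cum=0
Step 2: p0@(1,1) p1@(1,3) p2@ESC p3@(1,2) -> at (2,0): 0 [-], cum=0
Step 3: p0@ESC p1@(1,2) p2@ESC p3@(1,1) -> at (2,0): 0 [-], cum=0
Step 4: p0@ESC p1@(1,1) p2@ESC p3@ESC -> at (2,0): 0 [-], cum=0
Step 5: p0@ESC p1@ESC p2@ESC p3@ESC -> at (2,0): 0 [-], cum=0
Total visits = 0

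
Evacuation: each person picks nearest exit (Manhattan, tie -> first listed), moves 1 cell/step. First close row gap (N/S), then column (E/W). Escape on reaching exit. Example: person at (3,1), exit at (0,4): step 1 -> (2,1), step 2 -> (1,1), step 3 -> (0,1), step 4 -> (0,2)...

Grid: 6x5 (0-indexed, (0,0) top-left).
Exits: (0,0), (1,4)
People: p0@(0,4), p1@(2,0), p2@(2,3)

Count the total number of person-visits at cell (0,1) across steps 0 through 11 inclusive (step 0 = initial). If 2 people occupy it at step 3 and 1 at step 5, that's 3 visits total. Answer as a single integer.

Step 0: p0@(0,4) p1@(2,0) p2@(2,3) -> at (0,1): 0 [-], cum=0
Step 1: p0@ESC p1@(1,0) p2@(1,3) -> at (0,1): 0 [-], cum=0
Step 2: p0@ESC p1@ESC p2@ESC -> at (0,1): 0 [-], cum=0
Total visits = 0

Answer: 0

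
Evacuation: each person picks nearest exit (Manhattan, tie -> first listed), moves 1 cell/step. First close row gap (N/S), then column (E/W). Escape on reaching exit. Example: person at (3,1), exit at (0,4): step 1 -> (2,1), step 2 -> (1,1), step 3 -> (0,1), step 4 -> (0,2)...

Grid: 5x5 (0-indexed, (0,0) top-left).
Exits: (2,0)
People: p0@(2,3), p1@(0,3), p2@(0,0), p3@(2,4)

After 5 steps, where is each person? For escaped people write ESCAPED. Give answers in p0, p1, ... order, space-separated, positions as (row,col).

Step 1: p0:(2,3)->(2,2) | p1:(0,3)->(1,3) | p2:(0,0)->(1,0) | p3:(2,4)->(2,3)
Step 2: p0:(2,2)->(2,1) | p1:(1,3)->(2,3) | p2:(1,0)->(2,0)->EXIT | p3:(2,3)->(2,2)
Step 3: p0:(2,1)->(2,0)->EXIT | p1:(2,3)->(2,2) | p2:escaped | p3:(2,2)->(2,1)
Step 4: p0:escaped | p1:(2,2)->(2,1) | p2:escaped | p3:(2,1)->(2,0)->EXIT
Step 5: p0:escaped | p1:(2,1)->(2,0)->EXIT | p2:escaped | p3:escaped

ESCAPED ESCAPED ESCAPED ESCAPED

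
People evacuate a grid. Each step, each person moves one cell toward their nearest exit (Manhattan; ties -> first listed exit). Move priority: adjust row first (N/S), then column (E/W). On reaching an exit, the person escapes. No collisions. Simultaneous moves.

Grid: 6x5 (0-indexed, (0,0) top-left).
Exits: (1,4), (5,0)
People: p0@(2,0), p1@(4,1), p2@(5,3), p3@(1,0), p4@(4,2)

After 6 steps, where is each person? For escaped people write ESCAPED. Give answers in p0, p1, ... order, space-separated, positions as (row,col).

Step 1: p0:(2,0)->(3,0) | p1:(4,1)->(5,1) | p2:(5,3)->(5,2) | p3:(1,0)->(1,1) | p4:(4,2)->(5,2)
Step 2: p0:(3,0)->(4,0) | p1:(5,1)->(5,0)->EXIT | p2:(5,2)->(5,1) | p3:(1,1)->(1,2) | p4:(5,2)->(5,1)
Step 3: p0:(4,0)->(5,0)->EXIT | p1:escaped | p2:(5,1)->(5,0)->EXIT | p3:(1,2)->(1,3) | p4:(5,1)->(5,0)->EXIT
Step 4: p0:escaped | p1:escaped | p2:escaped | p3:(1,3)->(1,4)->EXIT | p4:escaped

ESCAPED ESCAPED ESCAPED ESCAPED ESCAPED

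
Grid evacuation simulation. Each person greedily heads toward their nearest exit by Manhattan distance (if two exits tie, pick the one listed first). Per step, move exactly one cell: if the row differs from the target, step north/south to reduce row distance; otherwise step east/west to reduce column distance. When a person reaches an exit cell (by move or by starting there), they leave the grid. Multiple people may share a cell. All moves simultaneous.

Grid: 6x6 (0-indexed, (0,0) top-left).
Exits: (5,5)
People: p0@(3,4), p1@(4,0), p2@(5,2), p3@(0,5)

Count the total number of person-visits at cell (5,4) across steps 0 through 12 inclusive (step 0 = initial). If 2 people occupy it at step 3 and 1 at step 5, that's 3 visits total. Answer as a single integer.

Step 0: p0@(3,4) p1@(4,0) p2@(5,2) p3@(0,5) -> at (5,4): 0 [-], cum=0
Step 1: p0@(4,4) p1@(5,0) p2@(5,3) p3@(1,5) -> at (5,4): 0 [-], cum=0
Step 2: p0@(5,4) p1@(5,1) p2@(5,4) p3@(2,5) -> at (5,4): 2 [p0,p2], cum=2
Step 3: p0@ESC p1@(5,2) p2@ESC p3@(3,5) -> at (5,4): 0 [-], cum=2
Step 4: p0@ESC p1@(5,3) p2@ESC p3@(4,5) -> at (5,4): 0 [-], cum=2
Step 5: p0@ESC p1@(5,4) p2@ESC p3@ESC -> at (5,4): 1 [p1], cum=3
Step 6: p0@ESC p1@ESC p2@ESC p3@ESC -> at (5,4): 0 [-], cum=3
Total visits = 3

Answer: 3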